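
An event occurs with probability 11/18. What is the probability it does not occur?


P(A') = 1 - P(A) = 1 - 11/18 = 7/18

7/18


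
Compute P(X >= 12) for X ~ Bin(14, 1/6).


P(X>=12) = P(X=12) + P(X=13) + P(X=14)
= 2275/78364164096 + 35/39182082048 + 1/78364164096
= 391/13060694016

391/13060694016


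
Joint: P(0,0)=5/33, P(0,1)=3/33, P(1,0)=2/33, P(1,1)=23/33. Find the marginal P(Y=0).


P(Y=0) = P(0,0)+P(1,0) = 5/33 + 2/33 = 7/33

7/33


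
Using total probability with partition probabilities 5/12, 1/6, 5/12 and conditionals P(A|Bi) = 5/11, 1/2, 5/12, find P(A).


P(A) = P(A|B1)P(B1) + P(A|B2)P(B2) + P(A|B3)P(B3)
= 5/11*5/12 + 1/2*1/6 + 5/12*5/12
= 25/132 + 1/12 + 25/144 = 707/1584

707/1584


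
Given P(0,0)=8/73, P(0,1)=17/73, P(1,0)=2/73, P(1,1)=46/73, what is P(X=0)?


P(X=0) = P(0,0)+P(0,1) = 8/73 + 17/73 = 25/73

25/73


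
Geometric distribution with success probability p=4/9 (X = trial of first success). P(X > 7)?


P(X > 7) = P(first 7 trials all fail) = (1-p)^7 = (5/9)^7 = 78125/4782969

78125/4782969


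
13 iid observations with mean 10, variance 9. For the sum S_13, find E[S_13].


E[S_n] = n*E[X_1] = 13*10 = 130

130


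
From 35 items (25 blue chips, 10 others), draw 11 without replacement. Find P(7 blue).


P(X=7) = C(25,7)*C(10,4) / C(35,11)
= 480700*210 / 417225900
= 100947000/417225900 = 48070/198679

48070/198679


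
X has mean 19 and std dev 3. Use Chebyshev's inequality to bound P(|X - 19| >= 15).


k = 15/3 = 5
Chebyshev: P(|X-mu| >= k*sigma) <= 1/k^2 = 1/5^2 = 1/25

1/25


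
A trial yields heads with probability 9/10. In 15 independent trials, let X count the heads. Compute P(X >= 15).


P(X>=15) = P(X=15)
= 205891132094649/1000000000000000
= 205891132094649/1000000000000000

205891132094649/1000000000000000


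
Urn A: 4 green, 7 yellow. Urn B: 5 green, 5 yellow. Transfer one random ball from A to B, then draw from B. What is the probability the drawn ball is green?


P(transfer green) = 4/11; P(transfer yellow) = 7/11
If green transferred: Urn II has 6 green of 11, so P(green|green moved) = 6/11
If yellow transferred: Urn II has 5 green of 11, so P(green|yellow moved) = 5/11
By total probability: P(green) = 4/11*6/11 + 7/11*5/11 = 59/121

59/121


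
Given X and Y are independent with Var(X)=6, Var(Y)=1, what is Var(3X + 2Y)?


Independence => Cov(X,Y)=0
Var(3X + 2Y) = 3^2*Var(X) + 2^2*Var(Y)
= 9*6 + 4*1 = 58

58


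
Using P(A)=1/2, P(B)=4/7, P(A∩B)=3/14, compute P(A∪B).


P(A∪B) = P(A) + P(B) - P(A∩B)
= 1/2 + 4/7 - 3/14 = 6/7

6/7


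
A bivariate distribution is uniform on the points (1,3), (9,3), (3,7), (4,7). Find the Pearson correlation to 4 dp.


Cov(X,Y) = -1.5000, Var(X) = 8.6875, Var(Y) = 4.0000
rho = Cov/(sqrt(VarX)*sqrt(VarY)) = -0.2545

-0.2545


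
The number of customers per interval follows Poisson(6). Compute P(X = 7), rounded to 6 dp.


P(X=7) = e^(-6) * 6^7 / 7!
≈ 0.002478752177 * 279936 / 5040
≈ 0.137677

0.137677


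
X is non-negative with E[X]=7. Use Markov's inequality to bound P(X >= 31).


Markov: P(X >= a) <= E[X]/a
P(X >= 31) <= 7/31

7/31


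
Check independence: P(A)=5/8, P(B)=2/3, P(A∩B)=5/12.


P(A)*P(B) = 5/8*2/3 = 5/12
P(A∩B) = 5/12, which equals P(A)P(B), so independent

Yes, A and B are independent


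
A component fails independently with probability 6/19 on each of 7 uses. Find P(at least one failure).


P(at least one) = 1 - P(none)
P(none) = (1 - 6/19)^7 = (13/19)^7 = 62748517/893871739
P(at least one) = 1 - 62748517/893871739 = 831123222/893871739

831123222/893871739


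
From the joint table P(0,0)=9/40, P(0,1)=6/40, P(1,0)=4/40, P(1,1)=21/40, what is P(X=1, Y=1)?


Read from table: P(X=1, Y=1) = 21/40

21/40


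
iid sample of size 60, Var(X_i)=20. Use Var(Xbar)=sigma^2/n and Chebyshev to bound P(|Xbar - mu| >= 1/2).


Var(Xbar) = Var(X)/n = 20/60
Chebyshev: P(|Xbar-mu| >= 1/2) <= Var(Xbar)/(1/2)^2 = (1/3)/(1/4) = 4/3
Bound exceeds 1, so trivial bound: 1

1


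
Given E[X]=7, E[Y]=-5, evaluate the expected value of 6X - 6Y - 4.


E[6X - 6Y - 4] = 6*E[X] - 6*E[Y] - 4
= (6)*(7) + (-6)*(-5) + (-4)
= 42 + 30 - 4 = 68

68


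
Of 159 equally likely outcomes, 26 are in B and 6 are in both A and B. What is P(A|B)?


P(A|B) = P(A∩B)/P(B) = (6/159)/(26/159) = 6/26 = 3/13

3/13


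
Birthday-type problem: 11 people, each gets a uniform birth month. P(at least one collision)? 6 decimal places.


P(all different) = prod((12-i)/12 for i=0..10) = 0.000645
P(at least one match) = 1 - 0.000645 = 0.999355

0.999355


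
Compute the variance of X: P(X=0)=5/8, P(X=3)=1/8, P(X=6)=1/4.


E[X] = 15/8, E[X^2] = 81/8
Var(X) = E[X^2] - (E[X])^2 = 81/8 - (15/8)^2 = 423/64

423/64


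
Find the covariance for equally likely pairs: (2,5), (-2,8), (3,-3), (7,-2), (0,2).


E[X]=2, E[Y]=2, E[XY]=-29/5
Cov(X,Y) = E[XY] - E[X]E[Y] = -29/5 - 2*2 = -49/5

-49/5


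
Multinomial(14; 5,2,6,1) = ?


14! = 87178291200
Denominator: 5!=120 * 2!=2 * 6!=720 * 1!=1
Coefficient = 87178291200 / 172800 = 504504

504504


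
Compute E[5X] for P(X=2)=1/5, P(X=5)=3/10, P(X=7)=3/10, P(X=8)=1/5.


E[5X] = sum(g(x)*P(x))
= 10*1/5 + 25*3/10 + 35*3/10 + 40*1/5
= 28

28


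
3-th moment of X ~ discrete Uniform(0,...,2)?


E[X^3] = (1/3) * sum(x^3 for x=0..2)
= 9/3 = 3

3


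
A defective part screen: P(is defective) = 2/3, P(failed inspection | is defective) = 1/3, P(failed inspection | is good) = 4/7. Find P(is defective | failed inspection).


P(A) = P(A|B)P(B) + P(A|B')P(B') = 1/3*2/3 + 4/7*1/3 = 26/63
P(B|A) = P(A|B)P(B)/P(A) = (2/9)/(26/63) = 7/13

7/13


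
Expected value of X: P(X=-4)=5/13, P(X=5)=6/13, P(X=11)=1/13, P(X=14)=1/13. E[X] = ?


E[X] = sum(x * P(x))
= -4*5/13 + 5*6/13 + 11*1/13 + 14*1/13
= 35/13

35/13


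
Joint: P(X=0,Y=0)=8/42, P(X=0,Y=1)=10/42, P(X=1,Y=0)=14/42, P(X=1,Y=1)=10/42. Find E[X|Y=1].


P(Y=1) = 20/42
E[X|Y=1] = (0*10 + 1*10)/20 = 10/20 = 1/2

1/2


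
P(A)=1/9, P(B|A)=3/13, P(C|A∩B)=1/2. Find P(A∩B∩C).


P(A∩B∩C) = P(A) * P(B|A) * P(C|A∩B)
= 1/9 * 3/13 * 1/2
= 1/39 * 1/2 = 1/78

1/78


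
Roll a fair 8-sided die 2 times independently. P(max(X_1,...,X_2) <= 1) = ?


P(max <= 1) = P(all X_i <= 1) = (P(X_1 <= 1))^2
= (1/8)^2 = 1/64

1/64


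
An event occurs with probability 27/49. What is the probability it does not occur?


P(A') = 1 - P(A) = 1 - 27/49 = 22/49

22/49


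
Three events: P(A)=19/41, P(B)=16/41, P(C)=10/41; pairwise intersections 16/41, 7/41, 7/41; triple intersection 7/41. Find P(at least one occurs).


P(A∪B∪C) = P(A)+P(B)+P(C) - P(AB)-P(AC)-P(BC) + P(ABC)
= 19/41+16/41+10/41 - 16/41-7/41-7/41 + 7/41
= 22/41

22/41


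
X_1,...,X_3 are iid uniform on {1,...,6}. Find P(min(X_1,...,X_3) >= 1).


P(min >= 1) = P(all X_i >= 1) = (P(X_1 >= 1))^3
= (6/6)^3 = 1^3 = 1

1


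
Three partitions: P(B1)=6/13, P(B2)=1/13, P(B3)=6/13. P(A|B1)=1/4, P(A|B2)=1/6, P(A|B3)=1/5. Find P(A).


P(A) = P(A|B1)P(B1) + P(A|B2)P(B2) + P(A|B3)P(B3)
= 1/4*6/13 + 1/6*1/13 + 1/5*6/13
= 3/26 + 1/78 + 6/65 = 43/195

43/195


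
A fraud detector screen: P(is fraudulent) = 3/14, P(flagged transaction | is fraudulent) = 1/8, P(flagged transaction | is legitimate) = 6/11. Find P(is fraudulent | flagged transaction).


P(A) = P(A|B)P(B) + P(A|B')P(B') = 1/8*3/14 + 6/11*11/14 = 51/112
P(B|A) = P(A|B)P(B)/P(A) = (3/112)/(51/112) = 1/17

1/17


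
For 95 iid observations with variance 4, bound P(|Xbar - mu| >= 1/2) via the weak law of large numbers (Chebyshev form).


Var(Xbar) = Var(X)/n = 4/95
Chebyshev: P(|Xbar-mu| >= 1/2) <= Var(Xbar)/(1/2)^2 = (4/95)/(1/4) = 16/95

16/95


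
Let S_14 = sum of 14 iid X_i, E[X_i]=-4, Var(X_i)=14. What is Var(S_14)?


By independence, Var(S_n) = n*Var(X_1) = 14*14 = 196

196


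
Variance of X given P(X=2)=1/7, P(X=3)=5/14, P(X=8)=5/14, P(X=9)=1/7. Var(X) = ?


E[X] = 11/2, E[X^2] = 535/14
Var(X) = E[X^2] - (E[X])^2 = 535/14 - (11/2)^2 = 223/28

223/28


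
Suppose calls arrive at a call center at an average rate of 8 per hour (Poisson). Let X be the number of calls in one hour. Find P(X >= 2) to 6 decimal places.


P(X>=2) = 1 - P(X<=1) = 1 - (e^(-8)*8^0/0! + e^(-8)*8^1/1!)
≈ 1 - (0.0003354626 + 0.0026837010)
= 1 - 0.0030191636 = 0.9969808364
≈ 0.996981

0.996981


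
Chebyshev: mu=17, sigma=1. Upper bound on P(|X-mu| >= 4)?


k = 4/1 = 4
Chebyshev: P(|X-mu| >= k*sigma) <= 1/k^2 = 1/4^2 = 1/16

1/16


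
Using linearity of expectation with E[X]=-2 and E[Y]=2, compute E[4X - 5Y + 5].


E[4X - 5Y + 5] = 4*E[X] - 5*E[Y] + 5
= (4)*(-2) + (-5)*(2) + (5)
= -8 - 10 + 5 = -13

-13


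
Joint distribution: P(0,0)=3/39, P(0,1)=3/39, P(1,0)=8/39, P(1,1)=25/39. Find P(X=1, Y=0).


Read from table: P(X=1, Y=0) = 8/39

8/39


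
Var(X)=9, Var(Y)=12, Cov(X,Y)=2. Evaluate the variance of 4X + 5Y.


Var(4X + 5Y) = 4^2*Var(X) + 5^2*Var(Y) + 2*4*5*Cov(X,Y)
= 16*9 + 25*12 + 40*2
= 144 + 300 + 80 = 524

524


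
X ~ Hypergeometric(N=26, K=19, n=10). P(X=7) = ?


P(X=7) = C(19,7)*C(7,3) / C(26,10)
= 50388*35 / 5311735
= 1763580/5311735 = 84/253

84/253


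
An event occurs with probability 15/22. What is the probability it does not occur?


P(A') = 1 - P(A) = 1 - 15/22 = 7/22

7/22


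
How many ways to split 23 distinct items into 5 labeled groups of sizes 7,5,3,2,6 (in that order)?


23! = 25852016738884976640000
Denominator: 7!=5040 * 5!=120 * 3!=6 * 2!=2 * 6!=720
Coefficient = 25852016738884976640000 / 5225472000 = 4947307485120

4947307485120


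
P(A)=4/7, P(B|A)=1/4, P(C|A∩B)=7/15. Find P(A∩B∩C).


P(A∩B∩C) = P(A) * P(B|A) * P(C|A∩B)
= 4/7 * 1/4 * 7/15
= 1/7 * 7/15 = 1/15

1/15


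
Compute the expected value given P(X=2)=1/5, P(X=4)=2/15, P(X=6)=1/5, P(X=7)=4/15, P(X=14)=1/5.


E[X] = sum(x * P(x))
= 2*1/5 + 4*2/15 + 6*1/5 + 7*4/15 + 14*1/5
= 34/5

34/5


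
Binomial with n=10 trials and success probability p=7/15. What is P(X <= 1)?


P(X<=1) = P(X=0) + P(X=1)
= 1073741824/576650390625 + 1879048192/115330078125
= 3489660928/192216796875

3489660928/192216796875


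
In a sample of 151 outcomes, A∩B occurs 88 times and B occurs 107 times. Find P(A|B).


P(A|B) = P(A∩B)/P(B) = (88/151)/(107/151) = 88/107

88/107


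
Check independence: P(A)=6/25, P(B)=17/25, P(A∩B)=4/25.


P(A)*P(B) = 6/25*17/25 = 102/625
P(A∩B) = 4/25 != 102/625, so not independent

No, A and B are not independent


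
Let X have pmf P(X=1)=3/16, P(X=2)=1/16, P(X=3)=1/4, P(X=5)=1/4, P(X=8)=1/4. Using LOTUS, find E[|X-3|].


E[|X-3|] = sum(g(x)*P(x))
= 2*3/16 + 1*1/16 + 0*1/4 + 2*1/4 + 5*1/4
= 35/16

35/16


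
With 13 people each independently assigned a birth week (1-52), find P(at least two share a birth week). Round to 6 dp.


P(all different) = prod((52-i)/52 for i=0..12) = 0.194545
P(at least one match) = 1 - 0.194545 = 0.805455

0.805455


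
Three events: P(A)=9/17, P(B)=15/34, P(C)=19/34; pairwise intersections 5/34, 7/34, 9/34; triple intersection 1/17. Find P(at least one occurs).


P(A∪B∪C) = P(A)+P(B)+P(C) - P(AB)-P(AC)-P(BC) + P(ABC)
= 9/17+15/34+19/34 - 5/34-7/34-9/34 + 1/17
= 33/34

33/34


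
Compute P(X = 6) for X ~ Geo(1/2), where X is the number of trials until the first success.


P(X=6) = (1-p)^5 * p = (1/2)^5 * 1/2
= 1/32 * 1/2 = 1/64

1/64


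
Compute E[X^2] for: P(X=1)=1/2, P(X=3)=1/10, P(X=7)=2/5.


E[X^2] = sum(x^2 * P(x))
= 1*1/2 + 9*1/10 + 49*2/5
= 21

21


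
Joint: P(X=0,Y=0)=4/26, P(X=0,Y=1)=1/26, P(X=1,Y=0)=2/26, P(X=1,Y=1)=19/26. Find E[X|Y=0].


P(Y=0) = 6/26
E[X|Y=0] = (0*4 + 1*2)/6 = 2/6 = 1/3

1/3


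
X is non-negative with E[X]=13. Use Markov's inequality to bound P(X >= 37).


Markov: P(X >= a) <= E[X]/a
P(X >= 37) <= 13/37

13/37


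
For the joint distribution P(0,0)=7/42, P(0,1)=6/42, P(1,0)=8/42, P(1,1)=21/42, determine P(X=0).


P(X=0) = P(0,0)+P(0,1) = 7/42 + 6/42 = 13/42

13/42


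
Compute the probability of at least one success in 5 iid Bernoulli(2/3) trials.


P(at least one) = 1 - P(none)
P(none) = (1 - 2/3)^5 = (1/3)^5 = 1/243
P(at least one) = 1 - 1/243 = 242/243

242/243


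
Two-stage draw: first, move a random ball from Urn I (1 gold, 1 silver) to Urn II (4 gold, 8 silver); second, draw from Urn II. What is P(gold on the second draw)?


P(transfer gold) = 1/2; P(transfer silver) = 1/2
If gold transferred: Urn II has 5 gold of 13, so P(gold|gold moved) = 5/13
If silver transferred: Urn II has 4 gold of 13, so P(gold|silver moved) = 4/13
By total probability: P(gold) = 1/2*5/13 + 1/2*4/13 = 9/26

9/26


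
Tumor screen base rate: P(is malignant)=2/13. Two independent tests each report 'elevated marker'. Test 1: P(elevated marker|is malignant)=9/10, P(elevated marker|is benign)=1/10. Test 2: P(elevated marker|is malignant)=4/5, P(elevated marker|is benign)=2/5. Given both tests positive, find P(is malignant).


After test 1: P(+) = 9/10*2/13 + 1/10*11/13 = 29/130
P(B|+) = (9/65)/(29/130) = 18/29
After test 2 (use post1 as new prior): P(+) = 4/5*18/29 + 2/5*11/29 = 94/145
P(B|+,+) = (72/145)/(94/145) = 36/47

36/47


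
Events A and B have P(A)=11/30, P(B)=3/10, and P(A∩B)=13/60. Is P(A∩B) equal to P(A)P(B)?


P(A)*P(B) = 11/30*3/10 = 11/100
P(A∩B) = 13/60 != 11/100, so not independent

No, A and B are not independent


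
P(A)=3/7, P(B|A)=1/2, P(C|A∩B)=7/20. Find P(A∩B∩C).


P(A∩B∩C) = P(A) * P(B|A) * P(C|A∩B)
= 3/7 * 1/2 * 7/20
= 3/14 * 7/20 = 3/40

3/40


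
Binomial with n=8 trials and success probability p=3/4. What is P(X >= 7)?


P(X>=7) = P(X=7) + P(X=8)
= 2187/8192 + 6561/65536
= 24057/65536

24057/65536


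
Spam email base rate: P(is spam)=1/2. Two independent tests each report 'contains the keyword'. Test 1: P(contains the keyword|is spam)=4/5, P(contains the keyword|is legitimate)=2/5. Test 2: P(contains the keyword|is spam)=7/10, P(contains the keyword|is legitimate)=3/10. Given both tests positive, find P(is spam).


After test 1: P(+) = 4/5*1/2 + 2/5*1/2 = 3/5
P(B|+) = (2/5)/(3/5) = 2/3
After test 2 (use post1 as new prior): P(+) = 7/10*2/3 + 3/10*1/3 = 17/30
P(B|+,+) = (7/15)/(17/30) = 14/17

14/17


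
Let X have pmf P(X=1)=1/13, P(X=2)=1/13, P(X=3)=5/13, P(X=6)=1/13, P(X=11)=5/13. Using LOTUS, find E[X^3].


E[X^3] = sum(g(x)*P(x))
= 1*1/13 + 8*1/13 + 27*5/13 + 216*1/13 + 1331*5/13
= 7015/13

7015/13


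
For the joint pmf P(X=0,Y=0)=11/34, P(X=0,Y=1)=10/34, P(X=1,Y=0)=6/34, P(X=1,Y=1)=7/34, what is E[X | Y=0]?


P(Y=0) = 17/34
E[X|Y=0] = (0*11 + 1*6)/17 = 6/17

6/17


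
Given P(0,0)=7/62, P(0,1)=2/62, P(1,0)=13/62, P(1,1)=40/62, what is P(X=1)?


P(X=1) = P(1,0)+P(1,1) = 13/62 + 40/62 = 53/62

53/62


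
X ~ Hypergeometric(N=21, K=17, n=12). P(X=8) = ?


P(X=8) = C(17,8)*C(4,4) / C(21,12)
= 24310*1 / 293930
= 24310/293930 = 11/133

11/133


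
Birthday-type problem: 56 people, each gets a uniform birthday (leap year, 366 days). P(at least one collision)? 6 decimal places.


P(all different) = prod((366-i)/366 for i=0..55) = 0.011818
P(at least one match) = 1 - 0.011818 = 0.988182

0.988182


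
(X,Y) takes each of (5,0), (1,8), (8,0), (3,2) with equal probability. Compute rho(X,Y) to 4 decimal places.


Cov(X,Y) = -7.1250, Var(X) = 6.6875, Var(Y) = 10.7500
rho = Cov/(sqrt(VarX)*sqrt(VarY)) = -0.8403

-0.8403


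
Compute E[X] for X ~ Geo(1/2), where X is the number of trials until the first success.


For geometric (trials until first success), E[X] = 1/p = 1/(1/2) = 2

2


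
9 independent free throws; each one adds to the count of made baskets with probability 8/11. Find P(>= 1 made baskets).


P(at least one) = 1 - P(none)
P(none) = (1 - 8/11)^9 = (3/11)^9 = 19683/2357947691
P(at least one) = 1 - 19683/2357947691 = 2357928008/2357947691

2357928008/2357947691


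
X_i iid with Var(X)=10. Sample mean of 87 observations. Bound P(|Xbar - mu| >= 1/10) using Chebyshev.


Var(Xbar) = Var(X)/n = 10/87
Chebyshev: P(|Xbar-mu| >= 1/10) <= Var(Xbar)/(1/10)^2 = (10/87)/(1/100) = 1000/87
Bound exceeds 1, so trivial bound: 1

1


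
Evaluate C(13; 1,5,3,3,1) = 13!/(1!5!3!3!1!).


13! = 6227020800
Denominator: 1!=1 * 5!=120 * 3!=6 * 3!=6 * 1!=1
Coefficient = 6227020800 / 4320 = 1441440

1441440


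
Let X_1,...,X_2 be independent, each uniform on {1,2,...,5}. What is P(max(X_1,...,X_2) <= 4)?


P(max <= 4) = P(all X_i <= 4) = (P(X_1 <= 4))^2
= (4/5)^2 = 16/25

16/25


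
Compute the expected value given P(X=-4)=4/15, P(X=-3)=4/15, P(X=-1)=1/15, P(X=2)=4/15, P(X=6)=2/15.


E[X] = sum(x * P(x))
= -4*4/15 - 3*4/15 - 1*1/15 + 2*4/15 + 6*2/15
= -3/5

-3/5


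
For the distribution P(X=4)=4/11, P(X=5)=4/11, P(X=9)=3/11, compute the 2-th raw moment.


E[X^2] = sum(x^2 * P(x))
= 16*4/11 + 25*4/11 + 81*3/11
= 37

37


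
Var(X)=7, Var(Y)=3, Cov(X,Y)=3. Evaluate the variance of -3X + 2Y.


Var(-3X + 2Y) = (-3)^2*Var(X) + 2^2*Var(Y) + 2*(-3)*2*Cov(X,Y)
= 9*7 + 4*3 - 12*3
= 63 + 12 - 36 = 39

39


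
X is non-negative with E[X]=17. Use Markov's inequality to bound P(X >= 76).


Markov: P(X >= a) <= E[X]/a
P(X >= 76) <= 17/76

17/76


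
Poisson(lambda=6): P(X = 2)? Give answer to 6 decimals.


P(X=2) = e^(-6) * 6^2 / 2!
≈ 0.002478752177 * 36 / 2
≈ 0.044618

0.044618


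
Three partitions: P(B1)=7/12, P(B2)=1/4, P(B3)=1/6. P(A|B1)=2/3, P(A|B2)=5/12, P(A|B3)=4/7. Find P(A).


P(A) = P(A|B1)P(B1) + P(A|B2)P(B2) + P(A|B3)P(B3)
= 2/3*7/12 + 5/12*1/4 + 4/7*1/6
= 7/18 + 5/48 + 2/21 = 593/1008

593/1008


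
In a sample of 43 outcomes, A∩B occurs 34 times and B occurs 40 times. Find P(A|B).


P(A|B) = P(A∩B)/P(B) = (34/43)/(40/43) = 34/40 = 17/20

17/20


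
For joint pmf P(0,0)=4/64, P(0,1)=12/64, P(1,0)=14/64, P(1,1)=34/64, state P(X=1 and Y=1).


Read from table: P(X=1, Y=1) = 34/64 = 17/32

17/32


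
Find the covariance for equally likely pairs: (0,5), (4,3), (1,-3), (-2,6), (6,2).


E[X]=9/5, E[Y]=13/5, E[XY]=9/5
Cov(X,Y) = E[XY] - E[X]E[Y] = 9/5 - 9/5*13/5 = -72/25

-72/25


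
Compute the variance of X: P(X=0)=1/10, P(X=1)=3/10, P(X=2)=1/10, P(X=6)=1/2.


E[X] = 7/2, E[X^2] = 187/10
Var(X) = E[X^2] - (E[X])^2 = 187/10 - (7/2)^2 = 129/20

129/20


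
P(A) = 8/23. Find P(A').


P(A') = 1 - P(A) = 1 - 8/23 = 15/23

15/23


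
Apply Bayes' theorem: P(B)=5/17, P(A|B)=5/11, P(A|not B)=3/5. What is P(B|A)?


P(A) = P(A|B)P(B) + P(A|B')P(B') = 5/11*5/17 + 3/5*12/17 = 521/935
P(B|A) = P(A|B)P(B)/P(A) = (25/187)/(521/935) = 125/521

125/521


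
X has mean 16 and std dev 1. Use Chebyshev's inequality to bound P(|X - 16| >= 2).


k = 2/1 = 2
Chebyshev: P(|X-mu| >= k*sigma) <= 1/k^2 = 1/2^2 = 1/4

1/4


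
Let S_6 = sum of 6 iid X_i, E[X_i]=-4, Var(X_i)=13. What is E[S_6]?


E[S_n] = n*E[X_1] = 6*-4 = -24

-24


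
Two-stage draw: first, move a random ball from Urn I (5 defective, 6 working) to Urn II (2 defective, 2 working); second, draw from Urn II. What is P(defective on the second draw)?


P(transfer defective) = 5/11; P(transfer working) = 6/11
If defective transferred: Urn II has 3 defective of 5, so P(defective|defective moved) = 3/5
If working transferred: Urn II has 2 defective of 5, so P(defective|working moved) = 2/5
By total probability: P(defective) = 5/11*3/5 + 6/11*2/5 = 27/55

27/55


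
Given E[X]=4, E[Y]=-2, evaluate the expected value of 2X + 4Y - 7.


E[2X + 4Y - 7] = 2*E[X] + 4*E[Y] - 7
= (2)*(4) + (4)*(-2) + (-7)
= 8 - 8 - 7 = -7

-7


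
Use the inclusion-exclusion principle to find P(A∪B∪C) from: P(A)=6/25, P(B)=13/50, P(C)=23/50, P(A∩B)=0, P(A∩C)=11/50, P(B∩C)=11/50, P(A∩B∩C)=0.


P(A∪B∪C) = P(A)+P(B)+P(C) - P(AB)-P(AC)-P(BC) + P(ABC)
= 6/25+13/50+23/50 - 0-11/50-11/50 + 0
= 13/25

13/25


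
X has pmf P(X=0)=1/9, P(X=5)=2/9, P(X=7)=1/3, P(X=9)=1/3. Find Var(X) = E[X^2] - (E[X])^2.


E[X] = 58/9, E[X^2] = 440/9
Var(X) = E[X^2] - (E[X])^2 = 440/9 - (58/9)^2 = 596/81

596/81


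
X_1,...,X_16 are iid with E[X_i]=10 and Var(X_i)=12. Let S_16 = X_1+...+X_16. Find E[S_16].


E[S_n] = n*E[X_1] = 16*10 = 160

160


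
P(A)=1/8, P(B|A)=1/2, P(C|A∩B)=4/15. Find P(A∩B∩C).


P(A∩B∩C) = P(A) * P(B|A) * P(C|A∩B)
= 1/8 * 1/2 * 4/15
= 1/16 * 4/15 = 1/60

1/60


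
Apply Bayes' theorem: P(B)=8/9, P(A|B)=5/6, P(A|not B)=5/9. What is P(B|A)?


P(A) = P(A|B)P(B) + P(A|B')P(B') = 5/6*8/9 + 5/9*1/9 = 65/81
P(B|A) = P(A|B)P(B)/P(A) = (20/27)/(65/81) = 12/13

12/13


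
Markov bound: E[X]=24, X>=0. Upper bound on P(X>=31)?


Markov: P(X >= a) <= E[X]/a
P(X >= 31) <= 24/31

24/31


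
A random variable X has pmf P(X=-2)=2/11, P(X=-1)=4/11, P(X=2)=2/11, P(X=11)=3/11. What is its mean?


E[X] = sum(x * P(x))
= -2*2/11 - 1*4/11 + 2*2/11 + 11*3/11
= 29/11

29/11


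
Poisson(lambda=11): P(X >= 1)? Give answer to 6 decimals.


P(X>=1) = 1 - P(X<=0) = 1 - (e^(-11)*11^0/0!)
≈ 1 - 0.0000167017 = 0.9999832983
≈ 0.999983

0.999983


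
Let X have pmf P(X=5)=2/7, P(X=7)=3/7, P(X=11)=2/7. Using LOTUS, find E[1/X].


E[1/X] = sum(g(x)*P(x))
= 1/5*2/7 + 1/7*3/7 + 1/11*2/7
= 389/2695

389/2695


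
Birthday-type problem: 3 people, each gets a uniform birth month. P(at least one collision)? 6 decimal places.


P(all different) = prod((12-i)/12 for i=0..2) = 0.763889
P(at least one match) = 1 - 0.763889 = 0.236111

0.236111


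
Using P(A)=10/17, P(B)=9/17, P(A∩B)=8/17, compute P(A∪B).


P(A∪B) = P(A) + P(B) - P(A∩B)
= 10/17 + 9/17 - 8/17 = 11/17

11/17


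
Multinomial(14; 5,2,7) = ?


14! = 87178291200
Denominator: 5!=120 * 2!=2 * 7!=5040
Coefficient = 87178291200 / 1209600 = 72072

72072


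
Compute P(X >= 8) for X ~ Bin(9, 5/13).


P(X>=8) = P(X=8) + P(X=9)
= 28125000/10604499373 + 1953125/10604499373
= 30078125/10604499373

30078125/10604499373


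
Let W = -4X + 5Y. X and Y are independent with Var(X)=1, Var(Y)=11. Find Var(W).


Independence => Cov(X,Y)=0
Var(-4X + 5Y) = (-4)^2*Var(X) + 5^2*Var(Y)
= 16*1 + 25*11 = 291

291


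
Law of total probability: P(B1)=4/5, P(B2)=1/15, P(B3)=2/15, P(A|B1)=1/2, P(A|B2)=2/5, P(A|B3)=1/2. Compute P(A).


P(A) = P(A|B1)P(B1) + P(A|B2)P(B2) + P(A|B3)P(B3)
= 1/2*4/5 + 2/5*1/15 + 1/2*2/15
= 2/5 + 2/75 + 1/15 = 37/75

37/75


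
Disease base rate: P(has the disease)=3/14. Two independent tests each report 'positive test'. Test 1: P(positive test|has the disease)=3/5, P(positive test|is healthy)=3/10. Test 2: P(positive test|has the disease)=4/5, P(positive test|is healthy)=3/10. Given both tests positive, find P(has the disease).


After test 1: P(+) = 3/5*3/14 + 3/10*11/14 = 51/140
P(B|+) = (9/70)/(51/140) = 6/17
After test 2 (use post1 as new prior): P(+) = 4/5*6/17 + 3/10*11/17 = 81/170
P(B|+,+) = (24/85)/(81/170) = 16/27

16/27


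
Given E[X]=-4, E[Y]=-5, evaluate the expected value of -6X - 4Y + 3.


E[-6X - 4Y + 3] = -6*E[X] - 4*E[Y] + 3
= (-6)*(-4) + (-4)*(-5) + (3)
= 24 + 20 + 3 = 47

47


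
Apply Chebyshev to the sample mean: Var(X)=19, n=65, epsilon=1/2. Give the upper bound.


Var(Xbar) = Var(X)/n = 19/65
Chebyshev: P(|Xbar-mu| >= 1/2) <= Var(Xbar)/(1/2)^2 = (19/65)/(1/4) = 76/65
Bound exceeds 1, so trivial bound: 1

1


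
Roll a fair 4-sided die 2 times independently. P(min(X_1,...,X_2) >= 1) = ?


P(min >= 1) = P(all X_i >= 1) = (P(X_1 >= 1))^2
= (4/4)^2 = 1^2 = 1

1


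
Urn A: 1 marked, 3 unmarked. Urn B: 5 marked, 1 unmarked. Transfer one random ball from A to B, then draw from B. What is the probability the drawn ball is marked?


P(transfer marked) = 1/4; P(transfer unmarked) = 3/4
If marked transferred: Urn II has 6 marked of 7, so P(marked|marked moved) = 6/7
If unmarked transferred: Urn II has 5 marked of 7, so P(marked|unmarked moved) = 5/7
By total probability: P(marked) = 1/4*6/7 + 3/4*5/7 = 3/4

3/4


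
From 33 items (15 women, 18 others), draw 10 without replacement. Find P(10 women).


P(X=10) = C(15,10)*C(18,0) / C(33,10)
= 3003*1 / 92561040
= 3003/92561040 = 7/215760

7/215760


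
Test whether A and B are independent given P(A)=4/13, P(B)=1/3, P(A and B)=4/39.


P(A)*P(B) = 4/13*1/3 = 4/39
P(A∩B) = 4/39, which equals P(A)P(B), so independent

Yes, A and B are independent


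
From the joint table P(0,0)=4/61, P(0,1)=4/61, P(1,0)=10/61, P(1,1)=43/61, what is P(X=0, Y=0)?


Read from table: P(X=0, Y=0) = 4/61

4/61


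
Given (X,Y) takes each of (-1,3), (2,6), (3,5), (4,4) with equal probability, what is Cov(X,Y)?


E[X]=2, E[Y]=9/2, E[XY]=10
Cov(X,Y) = E[XY] - E[X]E[Y] = 10 - 2*9/2 = 1

1


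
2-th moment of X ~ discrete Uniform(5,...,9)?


E[X^2] = (1/5) * sum(x^2 for x=5..9)
= 255/5 = 51

51


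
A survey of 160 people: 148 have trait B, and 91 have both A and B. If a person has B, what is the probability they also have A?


P(A|B) = P(A∩B)/P(B) = (91/160)/(148/160) = 91/148

91/148


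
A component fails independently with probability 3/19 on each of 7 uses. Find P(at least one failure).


P(at least one) = 1 - P(none)
P(none) = (1 - 3/19)^7 = (16/19)^7 = 268435456/893871739
P(at least one) = 1 - 268435456/893871739 = 625436283/893871739

625436283/893871739


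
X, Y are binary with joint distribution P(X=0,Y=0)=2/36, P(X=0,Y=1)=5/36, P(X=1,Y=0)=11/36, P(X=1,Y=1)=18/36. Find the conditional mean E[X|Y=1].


P(Y=1) = 23/36
E[X|Y=1] = (0*5 + 1*18)/23 = 18/23

18/23


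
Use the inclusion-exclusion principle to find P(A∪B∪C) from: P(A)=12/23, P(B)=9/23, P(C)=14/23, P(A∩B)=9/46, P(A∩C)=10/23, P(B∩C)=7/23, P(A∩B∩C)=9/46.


P(A∪B∪C) = P(A)+P(B)+P(C) - P(AB)-P(AC)-P(BC) + P(ABC)
= 12/23+9/23+14/23 - 9/46-10/23-7/23 + 9/46
= 18/23

18/23


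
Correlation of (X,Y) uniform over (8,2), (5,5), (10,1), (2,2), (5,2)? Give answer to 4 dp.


Cov(X,Y) = -1.4000, Var(X) = 7.6000, Var(Y) = 1.8400
rho = Cov/(sqrt(VarX)*sqrt(VarY)) = -0.3744

-0.3744


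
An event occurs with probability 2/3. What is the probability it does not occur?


P(A') = 1 - P(A) = 1 - 2/3 = 1/3

1/3


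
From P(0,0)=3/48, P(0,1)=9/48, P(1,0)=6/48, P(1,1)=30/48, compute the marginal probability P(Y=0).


P(Y=0) = P(0,0)+P(1,0) = 3/48 + 6/48 = 9/48 = 3/16

3/16


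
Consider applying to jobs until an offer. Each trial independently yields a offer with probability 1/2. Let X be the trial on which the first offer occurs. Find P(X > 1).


P(X > 1) = P(first 1 trials all fail) = (1-p)^1 = (1/2)^1 = 1/2

1/2


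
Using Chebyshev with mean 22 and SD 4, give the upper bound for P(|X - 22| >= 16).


k = 16/4 = 4
Chebyshev: P(|X-mu| >= k*sigma) <= 1/k^2 = 1/4^2 = 1/16

1/16


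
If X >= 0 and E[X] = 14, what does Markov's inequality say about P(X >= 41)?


Markov: P(X >= a) <= E[X]/a
P(X >= 41) <= 14/41

14/41


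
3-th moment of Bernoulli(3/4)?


For Bernoulli: X in {0,1}
E[X^3] = 0^3*(1-3/4) + 1^3*3/4 = 3/4

3/4


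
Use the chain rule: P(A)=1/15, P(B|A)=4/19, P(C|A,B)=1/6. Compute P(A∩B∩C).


P(A∩B∩C) = P(A) * P(B|A) * P(C|A∩B)
= 1/15 * 4/19 * 1/6
= 4/285 * 1/6 = 2/855

2/855


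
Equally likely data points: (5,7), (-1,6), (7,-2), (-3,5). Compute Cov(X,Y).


E[X]=2, E[Y]=4, E[XY]=0
Cov(X,Y) = E[XY] - E[X]E[Y] = 0 - 2*4 = -8

-8


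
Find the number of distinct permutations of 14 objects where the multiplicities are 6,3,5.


14! = 87178291200
Denominator: 6!=720 * 3!=6 * 5!=120
Coefficient = 87178291200 / 518400 = 168168

168168


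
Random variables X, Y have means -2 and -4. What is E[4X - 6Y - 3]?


E[4X - 6Y - 3] = 4*E[X] - 6*E[Y] - 3
= (4)*(-2) + (-6)*(-4) + (-3)
= -8 + 24 - 3 = 13

13


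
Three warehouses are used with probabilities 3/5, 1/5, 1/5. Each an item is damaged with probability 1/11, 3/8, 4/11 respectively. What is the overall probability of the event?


P(A) = P(A|B1)P(B1) + P(A|B2)P(B2) + P(A|B3)P(B3)
= 1/11*3/5 + 3/8*1/5 + 4/11*1/5
= 3/55 + 3/40 + 4/55 = 89/440

89/440


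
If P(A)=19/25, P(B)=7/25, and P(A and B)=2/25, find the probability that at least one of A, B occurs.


P(A∪B) = P(A) + P(B) - P(A∩B)
= 19/25 + 7/25 - 2/25 = 24/25

24/25


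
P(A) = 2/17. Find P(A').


P(A') = 1 - P(A) = 1 - 2/17 = 15/17

15/17


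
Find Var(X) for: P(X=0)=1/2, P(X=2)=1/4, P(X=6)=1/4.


E[X] = 2, E[X^2] = 10
Var(X) = E[X^2] - (E[X])^2 = 10 - (2)^2 = 6

6


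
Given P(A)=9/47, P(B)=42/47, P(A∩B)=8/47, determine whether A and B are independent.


P(A)*P(B) = 9/47*42/47 = 378/2209
P(A∩B) = 8/47 != 378/2209, so not independent

No, A and B are not independent


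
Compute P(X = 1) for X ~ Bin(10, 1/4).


P(X=1) = C(10,1) * p^1 * (1-p)^9
= 10 * 1/4 * 19683/262144
= 98415/524288

98415/524288


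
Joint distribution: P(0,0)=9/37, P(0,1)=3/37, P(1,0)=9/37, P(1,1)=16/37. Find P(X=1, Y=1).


Read from table: P(X=1, Y=1) = 16/37

16/37


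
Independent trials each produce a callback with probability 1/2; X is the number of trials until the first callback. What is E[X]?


For geometric (trials until first success), E[X] = 1/p = 1/(1/2) = 2

2


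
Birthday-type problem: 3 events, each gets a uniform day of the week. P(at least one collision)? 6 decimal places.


P(all different) = prod((7-i)/7 for i=0..2) = 0.612245
P(at least one match) = 1 - 0.612245 = 0.387755

0.387755


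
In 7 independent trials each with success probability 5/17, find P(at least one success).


P(at least one) = 1 - P(none)
P(none) = (1 - 5/17)^7 = (12/17)^7 = 35831808/410338673
P(at least one) = 1 - 35831808/410338673 = 374506865/410338673

374506865/410338673


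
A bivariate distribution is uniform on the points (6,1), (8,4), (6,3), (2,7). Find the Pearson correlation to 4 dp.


Cov(X,Y) = -3.1250, Var(X) = 4.7500, Var(Y) = 4.6875
rho = Cov/(sqrt(VarX)*sqrt(VarY)) = -0.6623

-0.6623


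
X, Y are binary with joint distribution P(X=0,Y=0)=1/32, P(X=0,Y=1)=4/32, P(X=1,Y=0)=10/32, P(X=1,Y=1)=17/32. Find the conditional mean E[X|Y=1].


P(Y=1) = 21/32
E[X|Y=1] = (0*4 + 1*17)/21 = 17/21

17/21


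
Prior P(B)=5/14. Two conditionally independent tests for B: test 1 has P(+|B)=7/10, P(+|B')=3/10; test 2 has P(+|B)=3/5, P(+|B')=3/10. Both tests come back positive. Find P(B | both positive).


After test 1: P(+) = 7/10*5/14 + 3/10*9/14 = 31/70
P(B|+) = (1/4)/(31/70) = 35/62
After test 2 (use post1 as new prior): P(+) = 3/5*35/62 + 3/10*27/62 = 291/620
P(B|+,+) = (21/62)/(291/620) = 70/97

70/97


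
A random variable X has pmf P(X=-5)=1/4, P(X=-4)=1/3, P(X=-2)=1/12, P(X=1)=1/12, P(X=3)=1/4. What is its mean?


E[X] = sum(x * P(x))
= -5*1/4 - 4*1/3 - 2*1/12 + 1*1/12 + 3*1/4
= -23/12

-23/12


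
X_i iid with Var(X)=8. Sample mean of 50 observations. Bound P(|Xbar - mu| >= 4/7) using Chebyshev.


Var(Xbar) = Var(X)/n = 8/50
Chebyshev: P(|Xbar-mu| >= 4/7) <= Var(Xbar)/(4/7)^2 = (4/25)/(16/49) = 49/100

49/100


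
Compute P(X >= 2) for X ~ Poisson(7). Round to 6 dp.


P(X>=2) = 1 - P(X<=1) = 1 - (e^(-7)*7^0/0! + e^(-7)*7^1/1!)
≈ 1 - (0.0009118820 + 0.0063831738)
= 1 - 0.0072950558 = 0.9927049442
≈ 0.992705

0.992705


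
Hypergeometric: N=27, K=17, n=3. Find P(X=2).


P(X=2) = C(17,2)*C(10,1) / C(27,3)
= 136*10 / 2925
= 1360/2925 = 272/585

272/585


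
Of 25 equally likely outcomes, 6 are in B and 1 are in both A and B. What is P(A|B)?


P(A|B) = P(A∩B)/P(B) = (1/25)/(6/25) = 1/6

1/6


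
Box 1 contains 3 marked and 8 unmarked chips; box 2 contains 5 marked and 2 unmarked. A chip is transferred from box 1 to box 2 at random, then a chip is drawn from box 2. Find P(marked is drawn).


P(transfer marked) = 3/11; P(transfer unmarked) = 8/11
If marked transferred: Urn II has 6 marked of 8, so P(marked|marked moved) = 3/4
If unmarked transferred: Urn II has 5 marked of 8, so P(marked|unmarked moved) = 5/8
By total probability: P(marked) = 3/11*3/4 + 8/11*5/8 = 29/44

29/44


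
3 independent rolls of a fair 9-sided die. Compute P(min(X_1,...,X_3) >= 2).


P(min >= 2) = P(all X_i >= 2) = (P(X_1 >= 2))^3
= (8/9)^3 = 512/729

512/729


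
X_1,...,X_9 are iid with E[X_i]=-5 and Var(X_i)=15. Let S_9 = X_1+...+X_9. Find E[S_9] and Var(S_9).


E[S_n] = n*mu = 9*-5 = -45
Var(S_n) = n*sigma^2 = 9*15 = 135

E[S_9]=-45, Var(S_9)=135


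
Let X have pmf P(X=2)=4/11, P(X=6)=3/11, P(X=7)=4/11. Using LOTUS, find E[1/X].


E[1/X] = sum(g(x)*P(x))
= 1/2*4/11 + 1/6*3/11 + 1/7*4/11
= 43/154

43/154


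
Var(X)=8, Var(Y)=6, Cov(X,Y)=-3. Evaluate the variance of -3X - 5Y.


Var(-3X - 5Y) = (-3)^2*Var(X) + (-5)^2*Var(Y) + 2*(-3)*(-5)*Cov(X,Y)
= 9*8 + 25*6 + 30*(-3)
= 72 + 150 - 90 = 132

132


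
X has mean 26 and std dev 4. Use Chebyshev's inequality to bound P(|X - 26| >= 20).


k = 20/4 = 5
Chebyshev: P(|X-mu| >= k*sigma) <= 1/k^2 = 1/5^2 = 1/25

1/25


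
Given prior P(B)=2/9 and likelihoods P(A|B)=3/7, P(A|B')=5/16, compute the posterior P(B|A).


P(A) = P(A|B)P(B) + P(A|B')P(B') = 3/7*2/9 + 5/16*7/9 = 341/1008
P(B|A) = P(A|B)P(B)/P(A) = (2/21)/(341/1008) = 96/341

96/341


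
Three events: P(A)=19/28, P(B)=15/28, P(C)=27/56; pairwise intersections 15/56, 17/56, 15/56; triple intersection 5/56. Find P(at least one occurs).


P(A∪B∪C) = P(A)+P(B)+P(C) - P(AB)-P(AC)-P(BC) + P(ABC)
= 19/28+15/28+27/56 - 15/56-17/56-15/56 + 5/56
= 53/56

53/56


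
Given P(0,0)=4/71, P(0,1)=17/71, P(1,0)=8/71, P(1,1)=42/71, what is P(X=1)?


P(X=1) = P(1,0)+P(1,1) = 8/71 + 42/71 = 50/71

50/71


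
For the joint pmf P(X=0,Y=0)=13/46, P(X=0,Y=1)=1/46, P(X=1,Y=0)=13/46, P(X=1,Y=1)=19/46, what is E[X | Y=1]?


P(Y=1) = 20/46
E[X|Y=1] = (0*1 + 1*19)/20 = 19/20

19/20


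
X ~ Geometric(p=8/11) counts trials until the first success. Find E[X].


For geometric (trials until first success), E[X] = 1/p = 1/(8/11) = 11/8

11/8


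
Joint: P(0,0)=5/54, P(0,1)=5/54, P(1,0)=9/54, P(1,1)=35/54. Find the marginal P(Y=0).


P(Y=0) = P(0,0)+P(1,0) = 5/54 + 9/54 = 14/54 = 7/27

7/27


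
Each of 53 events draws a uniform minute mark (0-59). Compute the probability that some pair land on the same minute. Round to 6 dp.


P(all different) = prod((60-i)/60 for i=0..52) = 0.000000
P(at least one match) = 1 - 0.000000 = 1.000000

1.000000


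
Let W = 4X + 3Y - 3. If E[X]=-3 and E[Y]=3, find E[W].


E[4X + 3Y - 3] = 4*E[X] + 3*E[Y] - 3
= (4)*(-3) + (3)*(3) + (-3)
= -12 + 9 - 3 = -6

-6


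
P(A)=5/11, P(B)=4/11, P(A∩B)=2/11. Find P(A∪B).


P(A∪B) = P(A) + P(B) - P(A∩B)
= 5/11 + 4/11 - 2/11 = 7/11

7/11


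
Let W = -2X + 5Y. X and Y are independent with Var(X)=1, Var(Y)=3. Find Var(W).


Independence => Cov(X,Y)=0
Var(-2X + 5Y) = (-2)^2*Var(X) + 5^2*Var(Y)
= 4*1 + 25*3 = 79

79


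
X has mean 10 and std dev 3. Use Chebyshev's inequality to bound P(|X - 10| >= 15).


k = 15/3 = 5
Chebyshev: P(|X-mu| >= k*sigma) <= 1/k^2 = 1/5^2 = 1/25

1/25


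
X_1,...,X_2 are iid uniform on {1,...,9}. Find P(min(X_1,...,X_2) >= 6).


P(min >= 6) = P(all X_i >= 6) = (P(X_1 >= 6))^2
= (4/9)^2 = 16/81

16/81


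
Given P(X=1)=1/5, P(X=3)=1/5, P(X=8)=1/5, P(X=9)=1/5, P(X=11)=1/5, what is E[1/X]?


E[1/X] = sum(g(x)*P(x))
= 1*1/5 + 1/3*1/5 + 1/8*1/5 + 1/9*1/5 + 1/11*1/5
= 263/792

263/792


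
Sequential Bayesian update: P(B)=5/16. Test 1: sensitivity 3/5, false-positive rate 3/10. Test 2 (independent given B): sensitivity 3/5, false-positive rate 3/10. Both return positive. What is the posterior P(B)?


After test 1: P(+) = 3/5*5/16 + 3/10*11/16 = 63/160
P(B|+) = (3/16)/(63/160) = 10/21
After test 2 (use post1 as new prior): P(+) = 3/5*10/21 + 3/10*11/21 = 31/70
P(B|+,+) = (2/7)/(31/70) = 20/31

20/31


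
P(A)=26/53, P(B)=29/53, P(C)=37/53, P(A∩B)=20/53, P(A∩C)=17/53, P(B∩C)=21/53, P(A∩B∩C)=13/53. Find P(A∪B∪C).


P(A∪B∪C) = P(A)+P(B)+P(C) - P(AB)-P(AC)-P(BC) + P(ABC)
= 26/53+29/53+37/53 - 20/53-17/53-21/53 + 13/53
= 47/53

47/53


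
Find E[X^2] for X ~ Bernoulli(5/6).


For Bernoulli: X in {0,1}
E[X^2] = 0^2*(1-5/6) + 1^2*5/6 = 5/6

5/6


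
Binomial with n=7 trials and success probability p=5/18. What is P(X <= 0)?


P(X<=0) = P(X=0)
= 62748517/612220032
= 62748517/612220032

62748517/612220032


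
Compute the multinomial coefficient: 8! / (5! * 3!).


8! = 40320
Denominator: 5!=120 * 3!=6
Coefficient = 40320 / 720 = 56

56


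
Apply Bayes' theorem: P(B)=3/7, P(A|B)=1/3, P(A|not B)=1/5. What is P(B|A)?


P(A) = P(A|B)P(B) + P(A|B')P(B') = 1/3*3/7 + 1/5*4/7 = 9/35
P(B|A) = P(A|B)P(B)/P(A) = (1/7)/(9/35) = 5/9

5/9


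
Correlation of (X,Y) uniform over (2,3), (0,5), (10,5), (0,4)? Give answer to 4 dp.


Cov(X,Y) = 1.2500, Var(X) = 17.0000, Var(Y) = 0.6875
rho = Cov/(sqrt(VarX)*sqrt(VarY)) = 0.3656

0.3656


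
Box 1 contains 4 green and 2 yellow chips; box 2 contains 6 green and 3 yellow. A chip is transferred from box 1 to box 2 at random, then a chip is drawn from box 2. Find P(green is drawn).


P(transfer green) = 4/6 = 2/3; P(transfer yellow) = 1/3
If green transferred: Urn II has 7 green of 10, so P(green|green moved) = 7/10
If yellow transferred: Urn II has 6 green of 10, so P(green|yellow moved) = 3/5
By total probability: P(green) = 2/3*7/10 + 1/3*3/5 = 2/3

2/3


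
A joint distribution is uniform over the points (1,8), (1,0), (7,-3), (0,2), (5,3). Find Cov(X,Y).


E[X]=14/5, E[Y]=2, E[XY]=2/5
Cov(X,Y) = E[XY] - E[X]E[Y] = 2/5 - 14/5*2 = -26/5

-26/5


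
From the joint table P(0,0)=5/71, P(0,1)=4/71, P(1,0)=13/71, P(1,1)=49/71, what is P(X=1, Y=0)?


Read from table: P(X=1, Y=0) = 13/71

13/71


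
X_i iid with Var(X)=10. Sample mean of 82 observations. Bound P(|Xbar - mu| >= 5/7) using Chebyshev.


Var(Xbar) = Var(X)/n = 10/82
Chebyshev: P(|Xbar-mu| >= 5/7) <= Var(Xbar)/(5/7)^2 = (5/41)/(25/49) = 49/205

49/205


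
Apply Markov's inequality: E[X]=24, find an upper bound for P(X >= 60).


Markov: P(X >= a) <= E[X]/a
P(X >= 60) <= 24/60 = 2/5

2/5


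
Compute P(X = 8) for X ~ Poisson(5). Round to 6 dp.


P(X=8) = e^(-5) * 5^8 / 8!
≈ 0.006737946999 * 390625 / 40320
≈ 0.065278

0.065278


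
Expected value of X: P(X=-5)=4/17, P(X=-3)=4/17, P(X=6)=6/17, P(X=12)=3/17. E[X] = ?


E[X] = sum(x * P(x))
= -5*4/17 - 3*4/17 + 6*6/17 + 12*3/17
= 40/17

40/17


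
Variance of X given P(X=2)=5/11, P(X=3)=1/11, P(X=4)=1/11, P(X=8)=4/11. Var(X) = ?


E[X] = 49/11, E[X^2] = 301/11
Var(X) = E[X^2] - (E[X])^2 = 301/11 - (49/11)^2 = 910/121

910/121


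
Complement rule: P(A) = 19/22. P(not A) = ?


P(A') = 1 - P(A) = 1 - 19/22 = 3/22

3/22


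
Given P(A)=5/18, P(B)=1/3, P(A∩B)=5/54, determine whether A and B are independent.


P(A)*P(B) = 5/18*1/3 = 5/54
P(A∩B) = 5/54, which equals P(A)P(B), so independent

Yes, A and B are independent


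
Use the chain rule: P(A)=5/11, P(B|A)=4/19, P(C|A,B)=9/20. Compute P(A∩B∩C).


P(A∩B∩C) = P(A) * P(B|A) * P(C|A∩B)
= 5/11 * 4/19 * 9/20
= 20/209 * 9/20 = 9/209

9/209


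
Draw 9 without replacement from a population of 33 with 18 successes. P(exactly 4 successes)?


P(X=4) = C(18,4)*C(15,5) / C(33,9)
= 3060*3003 / 38567100
= 9189180/38567100 = 1071/4495

1071/4495


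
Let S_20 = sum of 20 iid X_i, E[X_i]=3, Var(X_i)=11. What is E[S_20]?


E[S_n] = n*E[X_1] = 20*3 = 60

60


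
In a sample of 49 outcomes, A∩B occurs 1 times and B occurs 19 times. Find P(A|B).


P(A|B) = P(A∩B)/P(B) = (1/49)/(19/49) = 1/19

1/19


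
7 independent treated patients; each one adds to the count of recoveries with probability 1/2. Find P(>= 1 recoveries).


P(at least one) = 1 - P(none)
P(none) = (1 - 1/2)^7 = (1/2)^7 = 1/128
P(at least one) = 1 - 1/128 = 127/128

127/128
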